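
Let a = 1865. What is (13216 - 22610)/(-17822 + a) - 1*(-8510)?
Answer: 135803464/15957 ≈ 8510.6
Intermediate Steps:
(13216 - 22610)/(-17822 + a) - 1*(-8510) = (13216 - 22610)/(-17822 + 1865) - 1*(-8510) = -9394/(-15957) + 8510 = -9394*(-1/15957) + 8510 = 9394/15957 + 8510 = 135803464/15957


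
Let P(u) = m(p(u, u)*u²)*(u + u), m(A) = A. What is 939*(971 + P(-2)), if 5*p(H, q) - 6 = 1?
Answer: 4453677/5 ≈ 8.9074e+5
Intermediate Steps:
p(H, q) = 7/5 (p(H, q) = 6/5 + (⅕)*1 = 6/5 + ⅕ = 7/5)
P(u) = 14*u³/5 (P(u) = (7*u²/5)*(u + u) = (7*u²/5)*(2*u) = 14*u³/5)
939*(971 + P(-2)) = 939*(971 + (14/5)*(-2)³) = 939*(971 + (14/5)*(-8)) = 939*(971 - 112/5) = 939*(4743/5) = 4453677/5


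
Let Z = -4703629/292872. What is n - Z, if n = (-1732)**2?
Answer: 878569158157/292872 ≈ 2.9998e+6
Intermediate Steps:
n = 2999824
Z = -4703629/292872 (Z = -4703629*1/292872 = -4703629/292872 ≈ -16.060)
n - Z = 2999824 - 1*(-4703629/292872) = 2999824 + 4703629/292872 = 878569158157/292872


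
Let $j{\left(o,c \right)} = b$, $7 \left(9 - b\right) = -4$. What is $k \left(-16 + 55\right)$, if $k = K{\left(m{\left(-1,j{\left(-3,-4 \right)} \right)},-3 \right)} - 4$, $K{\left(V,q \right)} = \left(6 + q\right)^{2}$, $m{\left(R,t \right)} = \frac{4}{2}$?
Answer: $195$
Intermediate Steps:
$b = \frac{67}{7}$ ($b = 9 - - \frac{4}{7} = 9 + \frac{4}{7} = \frac{67}{7} \approx 9.5714$)
$j{\left(o,c \right)} = \frac{67}{7}$
$m{\left(R,t \right)} = 2$ ($m{\left(R,t \right)} = 4 \cdot \frac{1}{2} = 2$)
$k = 5$ ($k = \left(6 - 3\right)^{2} - 4 = 3^{2} - 4 = 9 - 4 = 5$)
$k \left(-16 + 55\right) = 5 \left(-16 + 55\right) = 5 \cdot 39 = 195$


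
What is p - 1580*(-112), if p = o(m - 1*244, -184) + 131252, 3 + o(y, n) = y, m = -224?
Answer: 307741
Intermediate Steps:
o(y, n) = -3 + y
p = 130781 (p = (-3 + (-224 - 1*244)) + 131252 = (-3 + (-224 - 244)) + 131252 = (-3 - 468) + 131252 = -471 + 131252 = 130781)
p - 1580*(-112) = 130781 - 1580*(-112) = 130781 - 1*(-176960) = 130781 + 176960 = 307741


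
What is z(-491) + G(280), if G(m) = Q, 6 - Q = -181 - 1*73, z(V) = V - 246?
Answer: -477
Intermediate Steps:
z(V) = -246 + V
Q = 260 (Q = 6 - (-181 - 1*73) = 6 - (-181 - 73) = 6 - 1*(-254) = 6 + 254 = 260)
G(m) = 260
z(-491) + G(280) = (-246 - 491) + 260 = -737 + 260 = -477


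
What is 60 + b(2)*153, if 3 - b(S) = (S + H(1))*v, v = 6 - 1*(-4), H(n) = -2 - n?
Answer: 2049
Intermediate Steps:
v = 10 (v = 6 + 4 = 10)
b(S) = 33 - 10*S (b(S) = 3 - (S + (-2 - 1*1))*10 = 3 - (S + (-2 - 1))*10 = 3 - (S - 3)*10 = 3 - (-3 + S)*10 = 3 - (-30 + 10*S) = 3 + (30 - 10*S) = 33 - 10*S)
60 + b(2)*153 = 60 + (33 - 10*2)*153 = 60 + (33 - 20)*153 = 60 + 13*153 = 60 + 1989 = 2049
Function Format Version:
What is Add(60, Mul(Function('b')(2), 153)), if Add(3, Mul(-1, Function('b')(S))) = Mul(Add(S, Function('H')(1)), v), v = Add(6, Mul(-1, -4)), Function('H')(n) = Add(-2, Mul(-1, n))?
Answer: 2049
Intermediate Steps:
v = 10 (v = Add(6, 4) = 10)
Function('b')(S) = Add(33, Mul(-10, S)) (Function('b')(S) = Add(3, Mul(-1, Mul(Add(S, Add(-2, Mul(-1, 1))), 10))) = Add(3, Mul(-1, Mul(Add(S, Add(-2, -1)), 10))) = Add(3, Mul(-1, Mul(Add(S, -3), 10))) = Add(3, Mul(-1, Mul(Add(-3, S), 10))) = Add(3, Mul(-1, Add(-30, Mul(10, S)))) = Add(3, Add(30, Mul(-10, S))) = Add(33, Mul(-10, S)))
Add(60, Mul(Function('b')(2), 153)) = Add(60, Mul(Add(33, Mul(-10, 2)), 153)) = Add(60, Mul(Add(33, -20), 153)) = Add(60, Mul(13, 153)) = Add(60, 1989) = 2049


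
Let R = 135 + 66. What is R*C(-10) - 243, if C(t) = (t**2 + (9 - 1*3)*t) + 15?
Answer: 10812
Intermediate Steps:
R = 201
C(t) = 15 + t**2 + 6*t (C(t) = (t**2 + (9 - 3)*t) + 15 = (t**2 + 6*t) + 15 = 15 + t**2 + 6*t)
R*C(-10) - 243 = 201*(15 + (-10)**2 + 6*(-10)) - 243 = 201*(15 + 100 - 60) - 243 = 201*55 - 243 = 11055 - 243 = 10812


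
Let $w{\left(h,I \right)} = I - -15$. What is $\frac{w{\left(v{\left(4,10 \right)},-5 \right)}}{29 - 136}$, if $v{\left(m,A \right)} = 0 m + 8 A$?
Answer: $- \frac{10}{107} \approx -0.093458$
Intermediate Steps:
$v{\left(m,A \right)} = 8 A$ ($v{\left(m,A \right)} = 0 + 8 A = 8 A$)
$w{\left(h,I \right)} = 15 + I$ ($w{\left(h,I \right)} = I + 15 = 15 + I$)
$\frac{w{\left(v{\left(4,10 \right)},-5 \right)}}{29 - 136} = \frac{15 - 5}{29 - 136} = \frac{10}{29 - 136} = \frac{10}{-107} = 10 \left(- \frac{1}{107}\right) = - \frac{10}{107}$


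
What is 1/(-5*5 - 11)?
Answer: -1/36 ≈ -0.027778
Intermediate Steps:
1/(-5*5 - 11) = 1/(-25 - 11) = 1/(-36) = -1/36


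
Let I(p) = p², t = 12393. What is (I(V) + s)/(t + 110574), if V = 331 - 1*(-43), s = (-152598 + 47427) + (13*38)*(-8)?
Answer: 3417/13663 ≈ 0.25009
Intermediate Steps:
s = -109123 (s = -105171 + 494*(-8) = -105171 - 3952 = -109123)
V = 374 (V = 331 + 43 = 374)
(I(V) + s)/(t + 110574) = (374² - 109123)/(12393 + 110574) = (139876 - 109123)/122967 = 30753*(1/122967) = 3417/13663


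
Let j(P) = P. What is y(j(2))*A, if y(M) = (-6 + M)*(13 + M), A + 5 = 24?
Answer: -1140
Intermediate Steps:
A = 19 (A = -5 + 24 = 19)
y(j(2))*A = (-78 + 2² + 7*2)*19 = (-78 + 4 + 14)*19 = -60*19 = -1140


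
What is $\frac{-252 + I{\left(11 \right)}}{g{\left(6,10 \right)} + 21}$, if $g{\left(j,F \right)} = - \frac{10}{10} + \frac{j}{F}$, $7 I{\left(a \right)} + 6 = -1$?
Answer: $- \frac{1265}{103} \approx -12.282$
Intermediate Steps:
$I{\left(a \right)} = -1$ ($I{\left(a \right)} = - \frac{6}{7} + \frac{1}{7} \left(-1\right) = - \frac{6}{7} - \frac{1}{7} = -1$)
$g{\left(j,F \right)} = -1 + \frac{j}{F}$ ($g{\left(j,F \right)} = \left(-10\right) \frac{1}{10} + \frac{j}{F} = -1 + \frac{j}{F}$)
$\frac{-252 + I{\left(11 \right)}}{g{\left(6,10 \right)} + 21} = \frac{-252 - 1}{\frac{6 - 10}{10} + 21} = - \frac{253}{\frac{6 - 10}{10} + 21} = - \frac{253}{\frac{1}{10} \left(-4\right) + 21} = - \frac{253}{- \frac{2}{5} + 21} = - \frac{253}{\frac{103}{5}} = \left(-253\right) \frac{5}{103} = - \frac{1265}{103}$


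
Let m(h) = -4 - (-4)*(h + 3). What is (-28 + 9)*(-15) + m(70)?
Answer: 573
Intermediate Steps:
m(h) = 8 + 4*h (m(h) = -4 - (-4)*(3 + h) = -4 - (-12 - 4*h) = -4 + (12 + 4*h) = 8 + 4*h)
(-28 + 9)*(-15) + m(70) = (-28 + 9)*(-15) + (8 + 4*70) = -19*(-15) + (8 + 280) = 285 + 288 = 573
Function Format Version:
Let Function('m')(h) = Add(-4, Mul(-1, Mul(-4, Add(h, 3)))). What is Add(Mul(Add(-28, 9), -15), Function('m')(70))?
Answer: 573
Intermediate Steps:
Function('m')(h) = Add(8, Mul(4, h)) (Function('m')(h) = Add(-4, Mul(-1, Mul(-4, Add(3, h)))) = Add(-4, Mul(-1, Add(-12, Mul(-4, h)))) = Add(-4, Add(12, Mul(4, h))) = Add(8, Mul(4, h)))
Add(Mul(Add(-28, 9), -15), Function('m')(70)) = Add(Mul(Add(-28, 9), -15), Add(8, Mul(4, 70))) = Add(Mul(-19, -15), Add(8, 280)) = Add(285, 288) = 573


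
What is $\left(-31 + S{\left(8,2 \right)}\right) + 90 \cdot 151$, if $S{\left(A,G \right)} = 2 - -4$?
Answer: $13565$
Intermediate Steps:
$S{\left(A,G \right)} = 6$ ($S{\left(A,G \right)} = 2 + 4 = 6$)
$\left(-31 + S{\left(8,2 \right)}\right) + 90 \cdot 151 = \left(-31 + 6\right) + 90 \cdot 151 = -25 + 13590 = 13565$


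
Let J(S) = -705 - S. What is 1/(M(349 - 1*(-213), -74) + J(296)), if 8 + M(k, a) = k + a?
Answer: -1/521 ≈ -0.0019194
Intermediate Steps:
M(k, a) = -8 + a + k (M(k, a) = -8 + (k + a) = -8 + (a + k) = -8 + a + k)
1/(M(349 - 1*(-213), -74) + J(296)) = 1/((-8 - 74 + (349 - 1*(-213))) + (-705 - 1*296)) = 1/((-8 - 74 + (349 + 213)) + (-705 - 296)) = 1/((-8 - 74 + 562) - 1001) = 1/(480 - 1001) = 1/(-521) = -1/521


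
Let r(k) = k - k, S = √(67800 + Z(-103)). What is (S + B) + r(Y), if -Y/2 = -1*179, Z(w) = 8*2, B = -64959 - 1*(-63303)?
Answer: -1656 + 14*√346 ≈ -1395.6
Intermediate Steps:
B = -1656 (B = -64959 + 63303 = -1656)
Z(w) = 16
Y = 358 (Y = -(-2)*179 = -2*(-179) = 358)
S = 14*√346 (S = √(67800 + 16) = √67816 = 14*√346 ≈ 260.42)
r(k) = 0
(S + B) + r(Y) = (14*√346 - 1656) + 0 = (-1656 + 14*√346) + 0 = -1656 + 14*√346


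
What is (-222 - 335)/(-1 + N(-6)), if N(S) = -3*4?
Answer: 557/13 ≈ 42.846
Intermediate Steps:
N(S) = -12
(-222 - 335)/(-1 + N(-6)) = (-222 - 335)/(-1 - 12) = -557/(-13) = -557*(-1/13) = 557/13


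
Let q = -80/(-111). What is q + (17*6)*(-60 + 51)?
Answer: -101818/111 ≈ -917.28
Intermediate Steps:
q = 80/111 (q = -80*(-1/111) = 80/111 ≈ 0.72072)
q + (17*6)*(-60 + 51) = 80/111 + (17*6)*(-60 + 51) = 80/111 + 102*(-9) = 80/111 - 918 = -101818/111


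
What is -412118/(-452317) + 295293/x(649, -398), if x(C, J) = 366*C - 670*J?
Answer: 341353466773/228055517498 ≈ 1.4968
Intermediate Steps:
x(C, J) = -670*J + 366*C
-412118/(-452317) + 295293/x(649, -398) = -412118/(-452317) + 295293/(-670*(-398) + 366*649) = -412118*(-1/452317) + 295293/(266660 + 237534) = 412118/452317 + 295293/504194 = 341353466773/228055517498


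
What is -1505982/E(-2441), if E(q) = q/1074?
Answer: 1617424668/2441 ≈ 6.6261e+5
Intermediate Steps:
E(q) = q/1074 (E(q) = q*(1/1074) = q/1074)
-1505982/E(-2441) = -1505982/((1/1074)*(-2441)) = -1505982/(-2441/1074) = -1505982*(-1074/2441) = 1617424668/2441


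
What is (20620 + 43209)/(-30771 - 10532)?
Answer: -63829/41303 ≈ -1.5454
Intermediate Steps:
(20620 + 43209)/(-30771 - 10532) = 63829/(-41303) = 63829*(-1/41303) = -63829/41303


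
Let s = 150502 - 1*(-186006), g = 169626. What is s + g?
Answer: 506134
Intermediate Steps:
s = 336508 (s = 150502 + 186006 = 336508)
s + g = 336508 + 169626 = 506134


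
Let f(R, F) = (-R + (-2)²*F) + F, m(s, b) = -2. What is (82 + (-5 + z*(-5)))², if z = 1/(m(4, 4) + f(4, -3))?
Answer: 2630884/441 ≈ 5965.7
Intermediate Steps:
f(R, F) = -R + 5*F (f(R, F) = (-R + 4*F) + F = -R + 5*F)
z = -1/21 (z = 1/(-2 + (-1*4 + 5*(-3))) = 1/(-2 + (-4 - 15)) = 1/(-2 - 19) = 1/(-21) = -1/21 ≈ -0.047619)
(82 + (-5 + z*(-5)))² = (82 + (-5 - 1/21*(-5)))² = (82 + (-5 + 5/21))² = (82 - 100/21)² = (1622/21)² = 2630884/441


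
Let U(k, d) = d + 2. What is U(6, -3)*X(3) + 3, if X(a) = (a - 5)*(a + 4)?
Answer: 17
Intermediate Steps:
U(k, d) = 2 + d
X(a) = (-5 + a)*(4 + a)
U(6, -3)*X(3) + 3 = (2 - 3)*(-20 + 3**2 - 1*3) + 3 = -(-20 + 9 - 3) + 3 = -1*(-14) + 3 = 14 + 3 = 17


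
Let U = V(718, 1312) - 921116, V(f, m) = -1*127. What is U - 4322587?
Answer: -5243830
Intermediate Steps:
V(f, m) = -127
U = -921243 (U = -127 - 921116 = -921243)
U - 4322587 = -921243 - 4322587 = -5243830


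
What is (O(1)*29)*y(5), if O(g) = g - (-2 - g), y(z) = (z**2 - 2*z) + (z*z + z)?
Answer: 5220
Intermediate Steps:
y(z) = -z + 2*z**2 (y(z) = (z**2 - 2*z) + (z**2 + z) = (z**2 - 2*z) + (z + z**2) = -z + 2*z**2)
O(g) = 2 + 2*g (O(g) = g + (2 + g) = 2 + 2*g)
(O(1)*29)*y(5) = ((2 + 2*1)*29)*(5*(-1 + 2*5)) = ((2 + 2)*29)*(5*(-1 + 10)) = (4*29)*(5*9) = 116*45 = 5220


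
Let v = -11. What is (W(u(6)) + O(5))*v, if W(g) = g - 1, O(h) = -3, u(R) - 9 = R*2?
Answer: -187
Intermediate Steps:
u(R) = 9 + 2*R (u(R) = 9 + R*2 = 9 + 2*R)
W(g) = -1 + g
(W(u(6)) + O(5))*v = ((-1 + (9 + 2*6)) - 3)*(-11) = ((-1 + (9 + 12)) - 3)*(-11) = ((-1 + 21) - 3)*(-11) = (20 - 3)*(-11) = 17*(-11) = -187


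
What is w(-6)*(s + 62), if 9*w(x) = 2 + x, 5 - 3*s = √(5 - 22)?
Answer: -764/27 + 4*I*√17/27 ≈ -28.296 + 0.61083*I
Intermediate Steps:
s = 5/3 - I*√17/3 (s = 5/3 - √(5 - 22)/3 = 5/3 - I*√17/3 ≈ 1.6667 - 1.3744*I)
w(x) = 2/9 + x/9 (w(x) = (2 + x)/9 = 2/9 + x/9)
w(-6)*(s + 62) = (2/9 + (⅑)*(-6))*((5/3 - I*√17/3) + 62) = (2/9 - ⅔)*(191/3 - I*√17/3) = -4*(191/3 - I*√17/3)/9 = -764/27 + 4*I*√17/27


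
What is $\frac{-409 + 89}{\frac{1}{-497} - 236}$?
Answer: $\frac{159040}{117293} \approx 1.3559$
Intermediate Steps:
$\frac{-409 + 89}{\frac{1}{-497} - 236} = - \frac{320}{- \frac{1}{497} - 236} = - \frac{320}{- \frac{117293}{497}} = \left(-320\right) \left(- \frac{497}{117293}\right) = \frac{159040}{117293}$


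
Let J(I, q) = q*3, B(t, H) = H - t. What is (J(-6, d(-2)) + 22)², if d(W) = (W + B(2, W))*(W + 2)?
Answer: 484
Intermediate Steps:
d(W) = (-2 + 2*W)*(2 + W) (d(W) = (W + (W - 1*2))*(W + 2) = (W + (W - 2))*(2 + W) = (W + (-2 + W))*(2 + W) = (-2 + 2*W)*(2 + W))
J(I, q) = 3*q
(J(-6, d(-2)) + 22)² = (3*(-4 + 2*(-2) + 2*(-2)²) + 22)² = (3*(-4 - 4 + 2*4) + 22)² = (3*(-4 - 4 + 8) + 22)² = (3*0 + 22)² = (0 + 22)² = 22² = 484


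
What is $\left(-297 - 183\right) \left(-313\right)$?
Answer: $150240$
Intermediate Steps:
$\left(-297 - 183\right) \left(-313\right) = \left(-480\right) \left(-313\right) = 150240$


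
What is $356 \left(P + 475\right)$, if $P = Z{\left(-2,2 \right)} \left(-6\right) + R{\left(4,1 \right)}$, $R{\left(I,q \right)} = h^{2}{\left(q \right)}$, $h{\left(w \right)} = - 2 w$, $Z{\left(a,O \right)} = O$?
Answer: $166252$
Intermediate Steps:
$R{\left(I,q \right)} = 4 q^{2}$ ($R{\left(I,q \right)} = \left(- 2 q\right)^{2} = 4 q^{2}$)
$P = -8$ ($P = 2 \left(-6\right) + 4 \cdot 1^{2} = -12 + 4 \cdot 1 = -12 + 4 = -8$)
$356 \left(P + 475\right) = 356 \left(-8 + 475\right) = 356 \cdot 467 = 166252$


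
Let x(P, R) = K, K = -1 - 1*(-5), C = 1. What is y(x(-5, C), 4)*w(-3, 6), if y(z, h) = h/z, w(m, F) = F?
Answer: 6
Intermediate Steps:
K = 4 (K = -1 + 5 = 4)
x(P, R) = 4
y(x(-5, C), 4)*w(-3, 6) = (4/4)*6 = (4*(¼))*6 = 1*6 = 6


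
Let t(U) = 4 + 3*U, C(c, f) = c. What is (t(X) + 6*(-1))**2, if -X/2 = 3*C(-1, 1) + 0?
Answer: 256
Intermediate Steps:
X = 6 (X = -2*(3*(-1) + 0) = -2*(-3 + 0) = -2*(-3) = 6)
(t(X) + 6*(-1))**2 = ((4 + 3*6) + 6*(-1))**2 = ((4 + 18) - 6)**2 = (22 - 6)**2 = 16**2 = 256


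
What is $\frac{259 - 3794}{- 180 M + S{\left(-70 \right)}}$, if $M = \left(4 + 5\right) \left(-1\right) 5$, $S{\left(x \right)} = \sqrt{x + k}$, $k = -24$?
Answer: $- \frac{14316750}{32805047} + \frac{3535 i \sqrt{94}}{65610094} \approx -0.43642 + 0.00052238 i$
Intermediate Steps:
$S{\left(x \right)} = \sqrt{-24 + x}$ ($S{\left(x \right)} = \sqrt{x - 24} = \sqrt{-24 + x}$)
$M = -45$ ($M = 9 \left(-1\right) 5 = \left(-9\right) 5 = -45$)
$\frac{259 - 3794}{- 180 M + S{\left(-70 \right)}} = \frac{259 - 3794}{\left(-180\right) \left(-45\right) + \sqrt{-24 - 70}} = - \frac{3535}{8100 + \sqrt{-94}} = - \frac{3535}{8100 + i \sqrt{94}}$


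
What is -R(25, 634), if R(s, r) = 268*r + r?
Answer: -170546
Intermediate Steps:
R(s, r) = 269*r
-R(25, 634) = -269*634 = -1*170546 = -170546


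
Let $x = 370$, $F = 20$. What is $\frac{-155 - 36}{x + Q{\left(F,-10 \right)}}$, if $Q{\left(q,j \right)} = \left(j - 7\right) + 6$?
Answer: $- \frac{191}{359} \approx -0.53203$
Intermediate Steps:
$Q{\left(q,j \right)} = -1 + j$ ($Q{\left(q,j \right)} = \left(-7 + j\right) + 6 = -1 + j$)
$\frac{-155 - 36}{x + Q{\left(F,-10 \right)}} = \frac{-155 - 36}{370 - 11} = - \frac{191}{370 - 11} = - \frac{191}{359}$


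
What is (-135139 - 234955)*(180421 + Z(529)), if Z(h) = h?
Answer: -66968509300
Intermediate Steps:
(-135139 - 234955)*(180421 + Z(529)) = (-135139 - 234955)*(180421 + 529) = -370094*180950 = -66968509300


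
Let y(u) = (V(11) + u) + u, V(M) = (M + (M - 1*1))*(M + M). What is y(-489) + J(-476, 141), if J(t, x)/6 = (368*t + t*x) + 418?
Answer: -1451712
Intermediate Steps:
J(t, x) = 2508 + 2208*t + 6*t*x (J(t, x) = 6*((368*t + t*x) + 418) = 6*(418 + 368*t + t*x) = 2508 + 2208*t + 6*t*x)
V(M) = 2*M*(-1 + 2*M) (V(M) = (M + (M - 1))*(2*M) = (M + (-1 + M))*(2*M) = (-1 + 2*M)*(2*M) = 2*M*(-1 + 2*M))
y(u) = 462 + 2*u (y(u) = (2*11*(-1 + 2*11) + u) + u = (2*11*(-1 + 22) + u) + u = (2*11*21 + u) + u = (462 + u) + u = 462 + 2*u)
y(-489) + J(-476, 141) = (462 + 2*(-489)) + (2508 + 2208*(-476) + 6*(-476)*141) = (462 - 978) + (2508 - 1051008 - 402696) = -516 - 1451196 = -1451712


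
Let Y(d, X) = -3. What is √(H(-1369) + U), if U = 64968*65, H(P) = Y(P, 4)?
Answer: 3*√469213 ≈ 2055.0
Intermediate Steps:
H(P) = -3
U = 4222920
√(H(-1369) + U) = √(-3 + 4222920) = √4222917 = 3*√469213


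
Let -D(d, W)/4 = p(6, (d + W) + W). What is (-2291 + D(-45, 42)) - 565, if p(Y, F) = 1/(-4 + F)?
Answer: -99964/35 ≈ -2856.1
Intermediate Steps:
D(d, W) = -4/(-4 + d + 2*W) (D(d, W) = -4/(-4 + ((d + W) + W)) = -4/(-4 + ((W + d) + W)) = -4/(-4 + (d + 2*W)) = -4/(-4 + d + 2*W))
(-2291 + D(-45, 42)) - 565 = (-2291 - 4/(-4 - 45 + 2*42)) - 565 = (-2291 - 4/(-4 - 45 + 84)) - 565 = (-2291 - 4/35) - 565 = -80189/35 - 565 = -99964/35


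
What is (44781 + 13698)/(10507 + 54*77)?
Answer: 58479/14665 ≈ 3.9877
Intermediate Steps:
(44781 + 13698)/(10507 + 54*77) = 58479/(10507 + 4158) = 58479/14665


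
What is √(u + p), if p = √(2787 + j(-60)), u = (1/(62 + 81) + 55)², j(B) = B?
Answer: √(61873956 + 61347*√303)/143 ≈ 55.480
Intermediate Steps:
u = 61873956/20449 (u = (1/143 + 55)² = (7866/143)² = 61873956/20449 ≈ 3025.8)
p = 3*√303 (p = √(2787 - 60) = √2727 = 3*√303 ≈ 52.221)
√(u + p) = √(61873956/20449 + 3*√303)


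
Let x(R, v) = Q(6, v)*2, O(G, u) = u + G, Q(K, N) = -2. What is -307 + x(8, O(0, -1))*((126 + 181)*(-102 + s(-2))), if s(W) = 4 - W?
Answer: 117581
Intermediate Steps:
O(G, u) = G + u
x(R, v) = -4 (x(R, v) = -2*2 = -4)
-307 + x(8, O(0, -1))*((126 + 181)*(-102 + s(-2))) = -307 - 4*(126 + 181)*(-102 + (4 - 1*(-2))) = -307 - 1228*(-102 + (4 + 2)) = -307 - 1228*(-102 + 6) = -307 - 1228*(-96) = -307 - 4*(-29472) = -307 + 117888 = 117581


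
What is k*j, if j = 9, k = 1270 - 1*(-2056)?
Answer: 29934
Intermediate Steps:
k = 3326 (k = 1270 + 2056 = 3326)
k*j = 3326*9 = 29934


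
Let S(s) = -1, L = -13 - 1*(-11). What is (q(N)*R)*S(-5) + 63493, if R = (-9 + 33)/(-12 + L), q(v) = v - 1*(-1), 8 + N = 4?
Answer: 444415/7 ≈ 63488.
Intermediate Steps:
N = -4 (N = -8 + 4 = -4)
L = -2 (L = -13 + 11 = -2)
q(v) = 1 + v (q(v) = v + 1 = 1 + v)
R = -12/7 (R = (-9 + 33)/(-12 - 2) = 24/(-14) = 24*(-1/14) = -12/7 ≈ -1.7143)
(q(N)*R)*S(-5) + 63493 = ((1 - 4)*(-12/7))*(-1) + 63493 = -3*(-12/7)*(-1) + 63493 = (36/7)*(-1) + 63493 = -36/7 + 63493 = 444415/7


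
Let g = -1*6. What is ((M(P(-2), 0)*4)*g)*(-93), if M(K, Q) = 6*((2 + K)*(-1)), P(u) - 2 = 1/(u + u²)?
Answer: -60264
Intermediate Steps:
g = -6
P(u) = 2 + 1/(u + u²)
M(K, Q) = -12 - 6*K (M(K, Q) = 6*(-2 - K) = -12 - 6*K)
((M(P(-2), 0)*4)*g)*(-93) = (((-12 - 6*(1 + 2*(-2) + 2*(-2)²)/((-2)*(1 - 2)))*4)*(-6))*(-93) = (((-12 - (-3)*(1 - 4 + 2*4)/(-1))*4)*(-6))*(-93) = (((-12 - (-3)*(-1)*(1 - 4 + 8))*4)*(-6))*(-93) = (((-12 - (-3)*(-1)*5)*4)*(-6))*(-93) = (((-12 - 6*5/2)*4)*(-6))*(-93) = (((-12 - 15)*4)*(-6))*(-93) = (-27*4*(-6))*(-93) = -108*(-6)*(-93) = 648*(-93) = -60264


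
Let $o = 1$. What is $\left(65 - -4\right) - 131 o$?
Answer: $-62$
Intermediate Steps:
$\left(65 - -4\right) - 131 o = \left(65 - -4\right) - 131 = \left(65 + 4\right) - 131 = 69 - 131 = -62$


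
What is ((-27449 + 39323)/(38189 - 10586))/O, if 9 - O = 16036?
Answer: -3958/147464427 ≈ -2.6840e-5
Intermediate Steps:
O = -16027 (O = 9 - 1*16036 = 9 - 16036 = -16027)
((-27449 + 39323)/(38189 - 10586))/O = ((-27449 + 39323)/(38189 - 10586))/(-16027) = (11874/27603)*(-1/16027) = (11874*(1/27603))*(-1/16027) = (3958/9201)*(-1/16027) = -3958/147464427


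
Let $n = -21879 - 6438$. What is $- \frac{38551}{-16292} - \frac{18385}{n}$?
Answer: $\frac{1391177087}{461340564} \approx 3.0155$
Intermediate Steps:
$n = -28317$
$- \frac{38551}{-16292} - \frac{18385}{n} = - \frac{38551}{-16292} - \frac{18385}{-28317} = \left(-38551\right) \left(- \frac{1}{16292}\right) - - \frac{18385}{28317} = \frac{38551}{16292} + \frac{18385}{28317} = \frac{1391177087}{461340564}$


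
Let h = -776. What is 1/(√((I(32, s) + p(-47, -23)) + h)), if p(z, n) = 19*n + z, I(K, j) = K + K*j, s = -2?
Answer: -I*√323/646 ≈ -0.027821*I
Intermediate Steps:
p(z, n) = z + 19*n
1/(√((I(32, s) + p(-47, -23)) + h)) = 1/(√((32*(1 - 2) + (-47 + 19*(-23))) - 776)) = 1/(√((32*(-1) + (-47 - 437)) - 776)) = 1/(√((-32 - 484) - 776)) = 1/(√(-516 - 776)) = 1/(√(-1292)) = 1/(2*I*√323) = -I*√323/646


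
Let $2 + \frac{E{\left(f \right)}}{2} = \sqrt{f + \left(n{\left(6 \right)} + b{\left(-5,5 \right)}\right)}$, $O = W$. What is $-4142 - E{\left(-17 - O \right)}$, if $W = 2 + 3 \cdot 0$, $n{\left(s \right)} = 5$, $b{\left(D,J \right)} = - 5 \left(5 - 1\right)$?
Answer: $-4138 - 2 i \sqrt{34} \approx -4138.0 - 11.662 i$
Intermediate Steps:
$b{\left(D,J \right)} = -20$ ($b{\left(D,J \right)} = \left(-5\right) 4 = -20$)
$W = 2$ ($W = 2 + 0 = 2$)
$O = 2$
$E{\left(f \right)} = -4 + 2 \sqrt{-15 + f}$ ($E{\left(f \right)} = -4 + 2 \sqrt{f + \left(5 - 20\right)} = -4 + 2 \sqrt{f - 15} = -4 + 2 \sqrt{-15 + f}$)
$-4142 - E{\left(-17 - O \right)} = -4142 - \left(-4 + 2 \sqrt{-15 - 19}\right) = -4142 - \left(-4 + 2 \sqrt{-34}\right) = -4142 - \left(-4 + 2 i \sqrt{34}\right) = -4142 + \left(4 - 2 i \sqrt{34}\right) = -4138 - 2 i \sqrt{34}$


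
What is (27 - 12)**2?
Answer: 225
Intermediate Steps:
(27 - 12)**2 = 15**2 = 225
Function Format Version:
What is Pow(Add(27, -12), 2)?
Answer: 225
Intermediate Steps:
Pow(Add(27, -12), 2) = Pow(15, 2) = 225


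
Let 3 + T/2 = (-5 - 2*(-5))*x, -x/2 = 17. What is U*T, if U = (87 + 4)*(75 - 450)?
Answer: 11807250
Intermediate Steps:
x = -34 (x = -2*17 = -34)
U = -34125 (U = 91*(-375) = -34125)
T = -346 (T = -6 + 2*((-5 - 2*(-5))*(-34)) = -6 + 2*((-5 + 10)*(-34)) = -6 + 2*(5*(-34)) = -6 + 2*(-170) = -6 - 340 = -346)
U*T = -34125*(-346) = 11807250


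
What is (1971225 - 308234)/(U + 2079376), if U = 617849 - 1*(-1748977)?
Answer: 1662991/4446202 ≈ 0.37402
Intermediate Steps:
U = 2366826 (U = 617849 + 1748977 = 2366826)
(1971225 - 308234)/(U + 2079376) = (1971225 - 308234)/(2366826 + 2079376) = 1662991/4446202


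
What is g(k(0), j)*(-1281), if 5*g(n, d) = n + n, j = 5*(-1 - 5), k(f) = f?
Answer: 0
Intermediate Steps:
j = -30 (j = 5*(-6) = -30)
g(n, d) = 2*n/5 (g(n, d) = (n + n)/5 = (2*n)/5 = 2*n/5)
g(k(0), j)*(-1281) = ((2/5)*0)*(-1281) = 0*(-1281) = 0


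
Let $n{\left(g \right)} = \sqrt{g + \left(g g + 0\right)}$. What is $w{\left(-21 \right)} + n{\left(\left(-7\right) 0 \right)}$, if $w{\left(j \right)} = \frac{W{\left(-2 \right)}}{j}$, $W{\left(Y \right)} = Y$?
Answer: $\frac{2}{21} \approx 0.095238$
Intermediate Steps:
$n{\left(g \right)} = \sqrt{g + g^{2}}$ ($n{\left(g \right)} = \sqrt{g + \left(g^{2} + 0\right)} = \sqrt{g + g^{2}}$)
$w{\left(j \right)} = - \frac{2}{j}$
$w{\left(-21 \right)} + n{\left(\left(-7\right) 0 \right)} = - \frac{2}{-21} + \sqrt{\left(-7\right) 0 \left(1 - 0\right)} = \left(-2\right) \left(- \frac{1}{21}\right) + \sqrt{0 \left(1 + 0\right)} = \frac{2}{21} + \sqrt{0 \cdot 1} = \frac{2}{21} + \sqrt{0} = \frac{2}{21} + 0 = \frac{2}{21}$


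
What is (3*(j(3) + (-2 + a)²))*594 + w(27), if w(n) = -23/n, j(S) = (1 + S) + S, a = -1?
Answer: 769801/27 ≈ 28511.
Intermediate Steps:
j(S) = 1 + 2*S
(3*(j(3) + (-2 + a)²))*594 + w(27) = (3*((1 + 2*3) + (-2 - 1)²))*594 - 23/27 = (3*((1 + 6) + (-3)²))*594 - 23*1/27 = (3*(7 + 9))*594 - 23/27 = (3*16)*594 - 23/27 = 48*594 - 23/27 = 28512 - 23/27 = 769801/27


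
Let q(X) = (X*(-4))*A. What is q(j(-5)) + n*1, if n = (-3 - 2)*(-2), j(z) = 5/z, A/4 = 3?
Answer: 58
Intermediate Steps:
A = 12 (A = 4*3 = 12)
q(X) = -48*X (q(X) = (X*(-4))*12 = -4*X*12 = -48*X)
n = 10 (n = -5*(-2) = 10)
q(j(-5)) + n*1 = -240/(-5) + 10*1 = -240*(-1)/5 + 10 = -48*(-1) + 10 = 48 + 10 = 58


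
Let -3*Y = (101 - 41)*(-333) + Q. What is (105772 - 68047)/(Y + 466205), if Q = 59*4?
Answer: 113175/1418359 ≈ 0.079793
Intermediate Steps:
Q = 236
Y = 19744/3 (Y = -((101 - 41)*(-333) + 236)/3 = -(60*(-333) + 236)/3 = -(-19980 + 236)/3 = -⅓*(-19744) = 19744/3 ≈ 6581.3)
(105772 - 68047)/(Y + 466205) = (105772 - 68047)/(19744/3 + 466205) = 37725/(1418359/3) = 37725*(3/1418359) = 113175/1418359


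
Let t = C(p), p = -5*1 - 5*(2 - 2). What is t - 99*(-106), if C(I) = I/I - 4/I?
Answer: 52479/5 ≈ 10496.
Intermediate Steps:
p = -5 (p = -5 - 5*0 = -5 + 0 = -5)
C(I) = 1 - 4/I
t = 9/5 (t = (-4 - 5)/(-5) = -1/5*(-9) = 9/5 ≈ 1.8000)
t - 99*(-106) = 9/5 - 99*(-106) = 9/5 + 10494 = 52479/5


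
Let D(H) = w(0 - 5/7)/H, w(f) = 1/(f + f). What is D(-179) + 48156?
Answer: 86199247/1790 ≈ 48156.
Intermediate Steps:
w(f) = 1/(2*f)
D(H) = -7/(10*H) (D(H) = (1/(2*(0 - 5/7)))/H = (1/(2*(-5/7)))/H = ((1/2)*(-7/5))/H = -7/(10*H))
D(-179) + 48156 = -7/10/(-179) + 48156 = -7/10*(-1/179) + 48156 = 7/1790 + 48156 = 86199247/1790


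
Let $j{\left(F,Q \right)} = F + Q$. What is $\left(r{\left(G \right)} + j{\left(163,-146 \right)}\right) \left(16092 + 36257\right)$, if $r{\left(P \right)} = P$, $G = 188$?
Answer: $10731545$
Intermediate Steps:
$\left(r{\left(G \right)} + j{\left(163,-146 \right)}\right) \left(16092 + 36257\right) = \left(188 + \left(163 - 146\right)\right) \left(16092 + 36257\right) = \left(188 + 17\right) 52349 = 205 \cdot 52349 = 10731545$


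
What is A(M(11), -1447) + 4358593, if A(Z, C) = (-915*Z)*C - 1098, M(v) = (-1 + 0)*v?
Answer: -10206560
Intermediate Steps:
M(v) = -v
A(Z, C) = -1098 - 915*C*Z (A(Z, C) = -915*C*Z - 1098 = -1098 - 915*C*Z)
A(M(11), -1447) + 4358593 = (-1098 - 915*(-1447)*(-1*11)) + 4358593 = (-1098 - 915*(-1447)*(-11)) + 4358593 = (-1098 - 14564055) + 4358593 = -14565153 + 4358593 = -10206560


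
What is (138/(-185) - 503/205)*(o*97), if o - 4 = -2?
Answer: -4708186/7585 ≈ -620.72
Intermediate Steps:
o = 2 (o = 4 - 2 = 2)
(138/(-185) - 503/205)*(o*97) = (138/(-185) - 503/205)*(2*97) = (138*(-1/185) - 503*1/205)*194 = (-138/185 - 503/205)*194 = -24269/7585*194 = -4708186/7585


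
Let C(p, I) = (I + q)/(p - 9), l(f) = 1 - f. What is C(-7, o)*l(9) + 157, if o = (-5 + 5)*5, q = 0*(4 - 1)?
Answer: 157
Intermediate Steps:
q = 0 (q = 0*3 = 0)
o = 0 (o = 0*5 = 0)
C(p, I) = I/(-9 + p) (C(p, I) = (I + 0)/(p - 9) = I/(-9 + p))
C(-7, o)*l(9) + 157 = (0/(-9 - 7))*(1 - 1*9) + 157 = (0/(-16))*(1 - 9) + 157 = (0*(-1/16))*(-8) + 157 = 0*(-8) + 157 = 0 + 157 = 157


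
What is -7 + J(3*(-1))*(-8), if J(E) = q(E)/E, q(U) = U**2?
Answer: 17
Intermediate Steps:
J(E) = E (J(E) = E**2/E = E)
-7 + J(3*(-1))*(-8) = -7 + (3*(-1))*(-8) = -7 - 3*(-8) = -7 + 24 = 17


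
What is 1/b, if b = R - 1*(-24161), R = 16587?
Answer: 1/40748 ≈ 2.4541e-5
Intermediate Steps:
b = 40748 (b = 16587 - 1*(-24161) = 16587 + 24161 = 40748)
1/b = 1/40748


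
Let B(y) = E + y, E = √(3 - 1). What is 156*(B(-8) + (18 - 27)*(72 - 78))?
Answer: 7176 + 156*√2 ≈ 7396.6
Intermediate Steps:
E = √2 ≈ 1.4142
B(y) = y + √2 (B(y) = √2 + y = y + √2)
156*(B(-8) + (18 - 27)*(72 - 78)) = 156*((-8 + √2) + (18 - 27)*(72 - 78)) = 156*((-8 + √2) - 9*(-6)) = 156*((-8 + √2) + 54) = 156*(46 + √2) = 7176 + 156*√2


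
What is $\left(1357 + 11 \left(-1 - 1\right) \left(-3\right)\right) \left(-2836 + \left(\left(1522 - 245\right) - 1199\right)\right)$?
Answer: $-3924634$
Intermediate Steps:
$\left(1357 + 11 \left(-1 - 1\right) \left(-3\right)\right) \left(-2836 + \left(\left(1522 - 245\right) - 1199\right)\right) = \left(1357 + 11 \left(-1 - 1\right) \left(-3\right)\right) \left(-2836 + \left(1277 - 1199\right)\right) = \left(1357 + 11 \left(-2\right) \left(-3\right)\right) \left(-2836 + 78\right) = \left(1357 - -66\right) \left(-2758\right) = \left(1357 + 66\right) \left(-2758\right) = 1423 \left(-2758\right) = -3924634$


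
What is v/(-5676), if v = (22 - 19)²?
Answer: -3/1892 ≈ -0.0015856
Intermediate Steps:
v = 9 (v = 3² = 9)
v/(-5676) = 9/(-5676) = 9*(-1/5676) = -3/1892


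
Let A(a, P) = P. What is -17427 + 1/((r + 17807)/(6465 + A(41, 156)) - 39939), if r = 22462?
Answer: -1535875494857/88131950 ≈ -17427.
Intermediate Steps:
-17427 + 1/((r + 17807)/(6465 + A(41, 156)) - 39939) = -17427 + 1/((22462 + 17807)/(6465 + 156) - 39939) = -17427 + 1/(40269/6621 - 39939) = -17427 + 1/(40269*(1/6621) - 39939) = -17427 + 1/(13423/2207 - 39939) = -17427 + 1/(-88131950/2207) = -17427 - 2207/88131950 = -1535875494857/88131950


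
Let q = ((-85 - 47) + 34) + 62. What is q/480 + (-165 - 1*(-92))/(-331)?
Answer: 1927/13240 ≈ 0.14554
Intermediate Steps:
q = -36 (q = (-132 + 34) + 62 = -98 + 62 = -36)
q/480 + (-165 - 1*(-92))/(-331) = -36/480 + (-165 - 1*(-92))/(-331) = -36*1/480 + (-165 + 92)*(-1/331) = -3/40 - 73*(-1/331) = -3/40 + 73/331 = 1927/13240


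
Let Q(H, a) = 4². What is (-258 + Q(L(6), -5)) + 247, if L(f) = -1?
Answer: 5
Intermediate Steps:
Q(H, a) = 16
(-258 + Q(L(6), -5)) + 247 = (-258 + 16) + 247 = -242 + 247 = 5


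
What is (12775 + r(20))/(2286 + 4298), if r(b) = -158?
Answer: 12617/6584 ≈ 1.9163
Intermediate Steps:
(12775 + r(20))/(2286 + 4298) = (12775 - 158)/(2286 + 4298) = 12617/6584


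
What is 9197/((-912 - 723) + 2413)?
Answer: 9197/778 ≈ 11.821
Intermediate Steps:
9197/((-912 - 723) + 2413) = 9197/(-1635 + 2413) = 9197/778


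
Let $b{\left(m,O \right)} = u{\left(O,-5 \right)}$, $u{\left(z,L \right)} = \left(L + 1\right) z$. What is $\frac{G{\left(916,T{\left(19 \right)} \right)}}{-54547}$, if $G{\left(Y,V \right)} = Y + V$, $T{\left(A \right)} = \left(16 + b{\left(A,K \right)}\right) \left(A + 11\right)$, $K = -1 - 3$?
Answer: $- \frac{1876}{54547} \approx -0.034392$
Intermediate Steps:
$K = -4$ ($K = -1 - 3 = -4$)
$u{\left(z,L \right)} = z \left(1 + L\right)$ ($u{\left(z,L \right)} = \left(1 + L\right) z = z \left(1 + L\right)$)
$b{\left(m,O \right)} = - 4 O$ ($b{\left(m,O \right)} = O \left(1 - 5\right) = O \left(-4\right) = - 4 O$)
$T{\left(A \right)} = 352 + 32 A$ ($T{\left(A \right)} = \left(16 - -16\right) \left(A + 11\right) = \left(16 + 16\right) \left(11 + A\right) = 32 \left(11 + A\right) = 352 + 32 A$)
$G{\left(Y,V \right)} = V + Y$
$\frac{G{\left(916,T{\left(19 \right)} \right)}}{-54547} = \frac{\left(352 + 32 \cdot 19\right) + 916}{-54547} = \left(\left(352 + 608\right) + 916\right) \left(- \frac{1}{54547}\right) = \left(960 + 916\right) \left(- \frac{1}{54547}\right) = 1876 \left(- \frac{1}{54547}\right) = - \frac{1876}{54547}$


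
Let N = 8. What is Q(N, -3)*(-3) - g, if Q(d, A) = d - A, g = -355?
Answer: 322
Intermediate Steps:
Q(N, -3)*(-3) - g = (8 - 1*(-3))*(-3) - 1*(-355) = (8 + 3)*(-3) + 355 = 11*(-3) + 355 = -33 + 355 = 322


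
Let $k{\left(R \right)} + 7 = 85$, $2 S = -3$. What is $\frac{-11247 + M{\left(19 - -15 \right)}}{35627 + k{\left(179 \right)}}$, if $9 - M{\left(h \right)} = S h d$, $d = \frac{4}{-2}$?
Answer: $- \frac{2268}{7141} \approx -0.3176$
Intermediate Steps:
$S = - \frac{3}{2}$ ($S = \frac{1}{2} \left(-3\right) = - \frac{3}{2} \approx -1.5$)
$d = -2$ ($d = 4 \left(- \frac{1}{2}\right) = -2$)
$k{\left(R \right)} = 78$ ($k{\left(R \right)} = -7 + 85 = 78$)
$M{\left(h \right)} = 9 - 3 h$ ($M{\left(h \right)} = 9 - - \frac{3 h}{2} \left(-2\right) = 9 - 3 h$)
$\frac{-11247 + M{\left(19 - -15 \right)}}{35627 + k{\left(179 \right)}} = \frac{-11247 + \left(9 - 3 \left(19 - -15\right)\right)}{35627 + 78} = \frac{-11247 + \left(9 - 3 \left(19 + 15\right)\right)}{35705} = \left(-11247 + \left(9 - 102\right)\right) \frac{1}{35705} = \left(-11247 - 93\right) \frac{1}{35705} = \left(-11340\right) \frac{1}{35705} = - \frac{2268}{7141}$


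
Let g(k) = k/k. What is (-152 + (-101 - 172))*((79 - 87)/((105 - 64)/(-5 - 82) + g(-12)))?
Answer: 147900/23 ≈ 6430.4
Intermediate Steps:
g(k) = 1
(-152 + (-101 - 172))*((79 - 87)/((105 - 64)/(-5 - 82) + g(-12))) = (-152 + (-101 - 172))*((79 - 87)/((105 - 64)/(-5 - 82) + 1)) = (-152 - 273)*(-8/(41/(-87) + 1)) = -(-3400)/(41*(-1/87) + 1) = -(-3400)/(-41/87 + 1) = -(-3400)/46/87 = -(-3400)*87/46 = -425*(-348/23) = 147900/23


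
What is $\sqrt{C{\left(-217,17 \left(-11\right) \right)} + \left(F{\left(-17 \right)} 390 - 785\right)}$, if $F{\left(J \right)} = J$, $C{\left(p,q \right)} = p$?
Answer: $12 i \sqrt{53} \approx 87.361 i$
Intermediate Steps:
$\sqrt{C{\left(-217,17 \left(-11\right) \right)} + \left(F{\left(-17 \right)} 390 - 785\right)} = \sqrt{-217 - 7415} = \sqrt{-7632} = 12 i \sqrt{53}$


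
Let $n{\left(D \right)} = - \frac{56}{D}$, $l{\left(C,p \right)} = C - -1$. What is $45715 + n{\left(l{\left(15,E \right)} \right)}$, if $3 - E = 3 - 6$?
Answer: $\frac{91423}{2} \approx 45712.0$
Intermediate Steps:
$E = 6$ ($E = 3 - \left(3 - 6\right) = 3 - -3 = 3 + 3 = 6$)
$l{\left(C,p \right)} = 1 + C$ ($l{\left(C,p \right)} = C + 1 = 1 + C$)
$45715 + n{\left(l{\left(15,E \right)} \right)} = 45715 - \frac{56}{1 + 15} = 45715 - \frac{56}{16} = 45715 - \frac{7}{2} = \frac{91423}{2}$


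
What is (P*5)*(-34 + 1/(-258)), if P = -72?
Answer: 526380/43 ≈ 12241.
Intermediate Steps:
(P*5)*(-34 + 1/(-258)) = (-72*5)*(-34 + 1/(-258)) = -360*(-34 - 1/258) = -360*(-8773/258) = 526380/43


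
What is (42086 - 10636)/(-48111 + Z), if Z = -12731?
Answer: -15725/30421 ≈ -0.51691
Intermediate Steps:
(42086 - 10636)/(-48111 + Z) = (42086 - 10636)/(-48111 - 12731) = 31450/(-60842) = 31450*(-1/60842) = -15725/30421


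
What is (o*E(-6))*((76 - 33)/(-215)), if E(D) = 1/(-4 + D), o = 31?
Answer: 31/50 ≈ 0.62000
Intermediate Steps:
(o*E(-6))*((76 - 33)/(-215)) = (31/(-4 - 6))*((76 - 33)/(-215)) = (31/(-10))*(43*(-1/215)) = (31*(-⅒))*(-⅕) = -31/10*(-⅕) = 31/50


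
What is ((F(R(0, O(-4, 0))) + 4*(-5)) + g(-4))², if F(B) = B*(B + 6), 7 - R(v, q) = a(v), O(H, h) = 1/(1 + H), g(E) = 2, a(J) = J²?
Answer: 5329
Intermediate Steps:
R(v, q) = 7 - v²
F(B) = B*(6 + B)
((F(R(0, O(-4, 0))) + 4*(-5)) + g(-4))² = (((7 - 1*0²)*(6 + (7 - 1*0²)) + 4*(-5)) + 2)² = (((7 - 1*0)*(6 + (7 - 1*0)) - 20) + 2)² = (((7 + 0)*(6 + (7 + 0)) - 20) + 2)² = ((7*(6 + 7) - 20) + 2)² = ((7*13 - 20) + 2)² = ((91 - 20) + 2)² = (71 + 2)² = 73² = 5329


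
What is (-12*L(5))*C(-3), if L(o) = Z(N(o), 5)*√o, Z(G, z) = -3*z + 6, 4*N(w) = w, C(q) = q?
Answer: -324*√5 ≈ -724.49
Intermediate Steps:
N(w) = w/4
Z(G, z) = 6 - 3*z
L(o) = -9*√o (L(o) = (6 - 3*5)*√o = (6 - 15)*√o = -9*√o)
(-12*L(5))*C(-3) = -(-108)*√5*(-3) = (108*√5)*(-3) = -324*√5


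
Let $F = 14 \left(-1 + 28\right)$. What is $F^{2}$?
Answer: $142884$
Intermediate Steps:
$F = 378$ ($F = 14 \cdot 27 = 378$)
$F^{2} = 378^{2} = 142884$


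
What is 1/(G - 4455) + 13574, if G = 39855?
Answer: 480519601/35400 ≈ 13574.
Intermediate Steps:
1/(G - 4455) + 13574 = 1/(39855 - 4455) + 13574 = 1/35400 + 13574 = 480519601/35400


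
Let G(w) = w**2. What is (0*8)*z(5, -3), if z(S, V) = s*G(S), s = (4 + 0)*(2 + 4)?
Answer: 0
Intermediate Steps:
s = 24 (s = 4*6 = 24)
z(S, V) = 24*S**2
(0*8)*z(5, -3) = (0*8)*(24*5**2) = 0*(24*25) = 0*600 = 0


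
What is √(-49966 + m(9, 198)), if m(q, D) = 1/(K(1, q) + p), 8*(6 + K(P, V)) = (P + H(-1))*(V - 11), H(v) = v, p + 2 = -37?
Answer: I*√11242355/15 ≈ 223.53*I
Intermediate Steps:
p = -39 (p = -2 - 37 = -39)
K(P, V) = -6 + (-1 + P)*(-11 + V)/8 (K(P, V) = -6 + ((P - 1)*(V - 11))/8 = -6 + ((-1 + P)*(-11 + V))/8 = -6 + (-1 + P)*(-11 + V)/8)
m(q, D) = -1/45 (m(q, D) = 1/((-37/8 - 11/8*1 - q/8 + (⅛)*1*q) - 39) = 1/((-37/8 - 11/8 - q/8 + q/8) - 39) = 1/(-6 - 39) = 1/(-45) = -1/45)
√(-49966 + m(9, 198)) = √(-49966 - 1/45) = √(-2248471/45) = I*√11242355/15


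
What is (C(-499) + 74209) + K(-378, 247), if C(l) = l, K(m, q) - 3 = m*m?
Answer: 216597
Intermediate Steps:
K(m, q) = 3 + m**2 (K(m, q) = 3 + m*m = 3 + m**2)
(C(-499) + 74209) + K(-378, 247) = (-499 + 74209) + (3 + (-378)**2) = 73710 + (3 + 142884) = 73710 + 142887 = 216597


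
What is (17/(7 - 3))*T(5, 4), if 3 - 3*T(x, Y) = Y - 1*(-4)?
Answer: -85/12 ≈ -7.0833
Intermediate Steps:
T(x, Y) = -⅓ - Y/3 (T(x, Y) = 1 - (Y - 1*(-4))/3 = 1 - (Y + 4)/3 = 1 - (4 + Y)/3 = 1 + (-4/3 - Y/3) = -⅓ - Y/3)
(17/(7 - 3))*T(5, 4) = (17/(7 - 3))*(-⅓ - ⅓*4) = (17/4)*(-⅓ - 4/3) = ((¼)*17)*(-5/3) = (17/4)*(-5/3) = -85/12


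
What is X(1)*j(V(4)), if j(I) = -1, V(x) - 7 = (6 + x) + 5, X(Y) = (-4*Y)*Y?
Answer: 4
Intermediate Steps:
X(Y) = -4*Y**2
V(x) = 18 + x (V(x) = 7 + ((6 + x) + 5) = 7 + (11 + x) = 18 + x)
X(1)*j(V(4)) = -4*1**2*(-1) = -4*1*(-1) = -4*(-1) = 4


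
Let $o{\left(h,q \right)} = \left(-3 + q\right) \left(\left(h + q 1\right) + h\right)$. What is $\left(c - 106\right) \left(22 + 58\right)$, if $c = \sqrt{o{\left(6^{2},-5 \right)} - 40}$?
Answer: $-8480 + 1920 i \approx -8480.0 + 1920.0 i$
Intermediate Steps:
$o{\left(h,q \right)} = \left(-3 + q\right) \left(q + 2 h\right)$ ($o{\left(h,q \right)} = \left(-3 + q\right) \left(\left(h + q\right) + h\right) = \left(-3 + q\right) \left(q + 2 h\right)$)
$c = 24 i$ ($c = \sqrt{\left(\left(-5\right)^{2} - 6 \cdot 6^{2} - -15 + 2 \cdot 6^{2} \left(-5\right)\right) - 40} = \sqrt{\left(25 - 216 + 15 + 2 \cdot 36 \left(-5\right)\right) - 40} = \sqrt{\left(25 - 216 + 15 - 360\right) - 40} = \sqrt{-536 - 40} = \sqrt{-576} = 24 i \approx 24.0 i$)
$\left(c - 106\right) \left(22 + 58\right) = \left(24 i - 106\right) \left(22 + 58\right) = \left(-106 + 24 i\right) 80 = -8480 + 1920 i$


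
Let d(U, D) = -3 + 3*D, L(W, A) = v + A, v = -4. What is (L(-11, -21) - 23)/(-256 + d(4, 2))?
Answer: 48/253 ≈ 0.18972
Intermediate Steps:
L(W, A) = -4 + A
(L(-11, -21) - 23)/(-256 + d(4, 2)) = ((-4 - 21) - 23)/(-256 + (-3 + 3*2)) = (-25 - 23)/(-256 + (-3 + 6)) = -48/(-256 + 3) = -48/(-253) = -48*(-1/253) = 48/253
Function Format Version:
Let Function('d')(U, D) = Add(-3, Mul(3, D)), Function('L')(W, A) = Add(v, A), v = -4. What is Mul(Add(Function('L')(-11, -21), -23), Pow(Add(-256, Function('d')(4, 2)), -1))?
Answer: Rational(48, 253) ≈ 0.18972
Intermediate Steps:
Function('L')(W, A) = Add(-4, A)
Mul(Add(Function('L')(-11, -21), -23), Pow(Add(-256, Function('d')(4, 2)), -1)) = Mul(Add(Add(-4, -21), -23), Pow(Add(-256, Add(-3, Mul(3, 2))), -1)) = Mul(Add(-25, -23), Pow(Add(-256, Add(-3, 6)), -1)) = Mul(-48, Pow(Add(-256, 3), -1)) = Mul(-48, Pow(-253, -1)) = Mul(-48, Rational(-1, 253)) = Rational(48, 253)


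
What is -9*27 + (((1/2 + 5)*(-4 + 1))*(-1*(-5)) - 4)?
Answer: -659/2 ≈ -329.50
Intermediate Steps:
-9*27 + (((1/2 + 5)*(-4 + 1))*(-1*(-5)) - 4) = -243 + (((1*(½) + 5)*(-3))*5 - 4) = -243 + (((½ + 5)*(-3))*5 - 4) = -243 + (((11/2)*(-3))*5 - 4) = -243 + (-33/2*5 - 4) = -243 + (-165/2 - 4) = -243 - 173/2 = -659/2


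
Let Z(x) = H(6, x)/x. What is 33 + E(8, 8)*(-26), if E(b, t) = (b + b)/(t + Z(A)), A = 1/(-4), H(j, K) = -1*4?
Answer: 47/3 ≈ 15.667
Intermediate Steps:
H(j, K) = -4
A = -¼ ≈ -0.25000
Z(x) = -4/x
E(b, t) = 2*b/(16 + t) (E(b, t) = (b + b)/(t - 4/(-¼)) = (2*b)/(t - 4*(-4)) = (2*b)/(t + 16) = (2*b)/(16 + t) = 2*b/(16 + t))
33 + E(8, 8)*(-26) = 33 + (2*8/(16 + 8))*(-26) = 33 + (2*8/24)*(-26) = 33 + (2*8*(1/24))*(-26) = 33 + (⅔)*(-26) = 33 - 52/3 = 47/3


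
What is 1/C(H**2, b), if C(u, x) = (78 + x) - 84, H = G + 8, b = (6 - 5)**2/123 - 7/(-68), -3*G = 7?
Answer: -8364/49255 ≈ -0.16981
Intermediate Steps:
G = -7/3 (G = -1/3*7 = -7/3 ≈ -2.3333)
b = 929/8364 (b = 1**2*(1/123) - 7*(-1/68) = 1*(1/123) + 7/68 = 1/123 + 7/68 = 929/8364 ≈ 0.11107)
H = 17/3 (H = -7/3 + 8 = 17/3 ≈ 5.6667)
C(u, x) = -6 + x
1/C(H**2, b) = 1/(-6 + 929/8364) = 1/(-49255/8364) = -8364/49255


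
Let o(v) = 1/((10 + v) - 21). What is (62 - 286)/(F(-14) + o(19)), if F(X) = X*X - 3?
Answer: -1792/1545 ≈ -1.1599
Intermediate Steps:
F(X) = -3 + X**2 (F(X) = X**2 - 3 = -3 + X**2)
o(v) = 1/(-11 + v)
(62 - 286)/(F(-14) + o(19)) = (62 - 286)/((-3 + (-14)**2) + 1/(-11 + 19)) = -224/((-3 + 196) + 1/8) = -224/(193 + 1/8) = -224/1545/8 = -224*8/1545 = -1792/1545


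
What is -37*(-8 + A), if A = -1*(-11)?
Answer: -111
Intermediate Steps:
A = 11
-37*(-8 + A) = -37*(-8 + 11) = -37*3 = -111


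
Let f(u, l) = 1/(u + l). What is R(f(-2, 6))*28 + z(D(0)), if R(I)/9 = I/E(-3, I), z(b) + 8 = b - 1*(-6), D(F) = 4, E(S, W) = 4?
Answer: 71/4 ≈ 17.750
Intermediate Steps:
f(u, l) = 1/(l + u)
z(b) = -2 + b (z(b) = -8 + (b - 1*(-6)) = -8 + (b + 6) = -8 + (6 + b) = -2 + b)
R(I) = 9*I/4 (R(I) = 9*(I/4) = 9*I/4)
R(f(-2, 6))*28 + z(D(0)) = (9/(4*(6 - 2)))*28 + (-2 + 4) = ((9/4)/4)*28 + 2 = ((9/4)*(¼))*28 + 2 = (9/16)*28 + 2 = 63/4 + 2 = 71/4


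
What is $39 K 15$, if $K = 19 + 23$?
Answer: $24570$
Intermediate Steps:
$K = 42$
$39 K 15 = 39 \cdot 42 \cdot 15 = 1638 \cdot 15 = 24570$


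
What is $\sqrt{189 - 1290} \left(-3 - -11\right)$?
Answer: $8 i \sqrt{1101} \approx 265.45 i$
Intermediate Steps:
$\sqrt{189 - 1290} \left(-3 - -11\right) = \sqrt{-1101} \left(-3 + 11\right) = i \sqrt{1101} \cdot 8 = 8 i \sqrt{1101}$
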